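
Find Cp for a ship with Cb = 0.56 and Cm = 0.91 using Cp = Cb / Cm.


Formula: Cp = Cb / Cm
Substituting: Cp = 0.56 / 0.91
Result: Cp ≈ 0.61538 (5 s.f.)

0.61538


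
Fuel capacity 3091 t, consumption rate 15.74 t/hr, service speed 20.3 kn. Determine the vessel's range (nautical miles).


Formula: endurance = fuel / rate; range = endurance * speed
Step 1 — endurance = 3091 / 15.74 = 196.3787 hours
Step 2 — range = 196.3787 * 20.3 ≈ 3986.5 nautical miles (5 s.f.)

3986.5 NM


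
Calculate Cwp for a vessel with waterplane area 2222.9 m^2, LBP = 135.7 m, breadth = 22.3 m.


Formula: Cwp = Aw / (L * B)
Step 1 — L * B = 135.7 * 22.3 = 3026.11 m^2
Step 2 — Cwp = 2222.9 / 3026.11 ≈ 0.73457 (5 s.f.)

0.73457


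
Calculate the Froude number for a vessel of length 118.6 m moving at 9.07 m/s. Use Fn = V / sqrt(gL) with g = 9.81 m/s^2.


Formula: Fn = V / sqrt(g * L)
Step 1 — g * L = 9.81 * 118.6 = 1163.466
Step 2 — sqrt(g * L) = sqrt(1163.466) = 34.109617
Step 3 — Fn = 9.07 / 34.109617 ≈ 0.26591 (5 s.f.)

0.26591


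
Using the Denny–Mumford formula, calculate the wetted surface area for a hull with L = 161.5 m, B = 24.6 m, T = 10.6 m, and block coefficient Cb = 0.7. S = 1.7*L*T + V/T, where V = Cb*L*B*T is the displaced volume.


Formula: S = 1.7*L*T + V/T with V = Cb*L*B*T, i.e. S = L * (1.7*T + Cb*B)
Step 1 — 1.7*T = 1.7 * 10.6 = 18.02 m
Step 2 — Cb*B = 0.7 * 24.6 = 17.22 m
Step 3 — 1.7*T + Cb*B = 18.02 + 17.22 = 35.24 m
Step 4 — S = 161.5 * 35.24 ≈ 5691.3 m^2 (5 s.f.)

5691.3 m^2


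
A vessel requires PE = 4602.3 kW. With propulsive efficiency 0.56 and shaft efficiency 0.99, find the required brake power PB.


Formula: PB = PE / (eta_D * eta_S)
Step 1 — combined efficiency = eta_D * eta_S = 0.56 * 0.99 = 0.5544
Step 2 — PB = 4602.3 / 0.5544 ≈ 8301.4 kW (5 s.f.)

8301.4 kW


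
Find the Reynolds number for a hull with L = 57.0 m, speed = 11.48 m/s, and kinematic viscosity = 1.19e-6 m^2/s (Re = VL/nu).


Formula: Re = V * L / nu
Step 1 — V * L = 11.48 * 57.0 = 654.36 m^2/s
Step 2 — Re = 654.36 / 1.19e-6 = 5.50e+08

5.50e+08


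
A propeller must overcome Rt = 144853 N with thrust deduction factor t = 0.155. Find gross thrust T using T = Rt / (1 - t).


Formula: T = Rt / (1 - t)
Step 1 — (1 - t) = 1 - 0.155 = 0.845
Step 2 — T = 144853 / 0.845 ≈ 171420 N (5 s.f.)

171420 N


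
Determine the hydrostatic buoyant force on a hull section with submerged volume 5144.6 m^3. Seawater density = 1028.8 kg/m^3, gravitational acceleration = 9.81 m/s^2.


Formula: Fb = rho * g * V
Substituting: Fb = 1028.8 * 9.81 * 5144.6
Intermediate: 1028.8 * 9.81 = 10092.528
Result: Fb = 10092.528 * 5144.6 ≈ 51922000 N (5 s.f.)

51922000 N


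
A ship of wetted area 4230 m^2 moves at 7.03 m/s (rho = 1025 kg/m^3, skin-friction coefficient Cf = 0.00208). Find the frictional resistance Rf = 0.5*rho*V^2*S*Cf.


Formula: Rf = 0.5 * rho * V^2 * S * Cf
Step 1 — V^2 = 7.03^2 = 49.4209
Step 2 — 0.5 * rho * V^2 = 0.5 * 1025 * 49.4209 = 25328.21125
Step 3 — Rf = 25328.21125 * 4230 * 0.00208 ≈ 222850 N (5 s.f.)

222850 N


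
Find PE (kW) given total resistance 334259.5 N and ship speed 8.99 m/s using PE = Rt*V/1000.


Formula: PE = Rt * V / 1000 (kW)
Step 1 — PE (W) = 334259.5 * 8.99 = 3004992.905 W
Step 2 — PE (kW) = 3004992.905 / 1000 ≈ 3005.0 kW (5 s.f.)

3005.0 kW


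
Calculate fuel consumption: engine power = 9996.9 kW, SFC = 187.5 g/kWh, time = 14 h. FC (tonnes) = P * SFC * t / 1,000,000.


Formula: FC (tonnes) = P * SFC * t / 1,000,000
Step 1 — P * SFC * t = 9996.9 * 187.5 * 14 = 26241862.5 g
Step 2 — FC (tonnes) = 26241862.5 / 1,000,000 ≈ 26.242 tonnes (5 s.f.)

26.242 tonnes


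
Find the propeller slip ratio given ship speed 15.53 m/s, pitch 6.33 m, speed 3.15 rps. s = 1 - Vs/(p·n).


Formula: s = 1 - Vs / (p * n)
Step 1 — p * n = 6.33 * 3.15 = 19.9395
Step 2 — Vs / (p*n) = 15.53 / 19.9395 = 0.778856 (6 d.p.)
Step 3 — s = 1 - 0.778856 = 0.221144

0.221144


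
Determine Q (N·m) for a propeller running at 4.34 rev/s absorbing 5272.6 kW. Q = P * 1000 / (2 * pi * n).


Formula: Q = P_W / (2 * pi * n)
Step 1 — P_W = 5272.6 kW * 1000 = 5272600.0 W
Step 2 — 2 * pi * n = 2 * pi * 4.34 = 27.269024
Step 3 — Q = 5272600.0 / 27.269024 ≈ 193350 N·m (5 s.f.)

193350 N·m


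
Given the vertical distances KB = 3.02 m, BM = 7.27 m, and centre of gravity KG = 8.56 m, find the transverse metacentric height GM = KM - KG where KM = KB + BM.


Formula: GM = KB + BM - KG
Step 1 — KM = KB + BM = 3.02 + 7.27 = 10.29 m
Step 2 — GM = KM - KG = 10.29 - 8.56 = 1.73 m

1.73 m


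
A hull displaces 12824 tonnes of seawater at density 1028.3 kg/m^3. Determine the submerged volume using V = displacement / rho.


Formula: V = mass / rho
Step 1 — convert tonnes to kg: 12824 t * 1000 = 12824000 kg
Step 2 — V = 12824000 / 1028.3 ≈ 12471 m^3 (5 s.f.)

12471 m^3


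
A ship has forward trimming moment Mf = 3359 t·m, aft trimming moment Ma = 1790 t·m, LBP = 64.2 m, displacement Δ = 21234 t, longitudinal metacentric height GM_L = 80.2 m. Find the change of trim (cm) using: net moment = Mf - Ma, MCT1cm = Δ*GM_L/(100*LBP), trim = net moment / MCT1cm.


Formula: net trimming moment = Mf - Ma; MCT1cm = Δ*GM_L/(100*LBP); trim = net moment / MCT1cm
Step 1 — net trimming moment = 3359 - 1790 = 1569 t·m
Step 2 — MCT1cm = 21234 * 80.2 / (100 * 64.2) = 265.2596 t·m/cm
Step 3 — trim = 1569 / 265.2596 ≈ 5.9150 cm (5 s.f.)

5.9150 cm


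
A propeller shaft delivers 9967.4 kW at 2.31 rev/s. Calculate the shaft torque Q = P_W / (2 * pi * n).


Formula: Q = P_W / (2 * pi * n)
Step 1 — P_W = 9967.4 kW * 1000 = 9967400.0 W
Step 2 — 2 * pi * n = 2 * pi * 2.31 = 14.514158
Step 3 — Q = 9967400.0 / 14.514158 ≈ 686740 N·m (5 s.f.)

686740 N·m


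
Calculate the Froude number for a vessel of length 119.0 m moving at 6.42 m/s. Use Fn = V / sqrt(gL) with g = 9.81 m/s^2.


Formula: Fn = V / sqrt(g * L)
Step 1 — g * L = 9.81 * 119.0 = 1167.39
Step 2 — sqrt(g * L) = sqrt(1167.39) = 34.167089
Step 3 — Fn = 6.42 / 34.167089 ≈ 0.18790 (5 s.f.)

0.18790


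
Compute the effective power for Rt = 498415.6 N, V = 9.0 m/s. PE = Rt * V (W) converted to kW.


Formula: PE = Rt * V / 1000 (kW)
Step 1 — PE (W) = 498415.6 * 9.0 = 4485740.4 W
Step 2 — PE (kW) = 4485740.4 / 1000 ≈ 4485.7 kW (5 s.f.)

4485.7 kW


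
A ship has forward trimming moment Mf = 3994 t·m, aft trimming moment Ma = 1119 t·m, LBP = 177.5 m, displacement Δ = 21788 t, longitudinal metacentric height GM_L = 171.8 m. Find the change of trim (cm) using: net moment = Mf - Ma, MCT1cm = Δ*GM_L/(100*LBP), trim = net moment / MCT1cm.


Formula: net trimming moment = Mf - Ma; MCT1cm = Δ*GM_L/(100*LBP); trim = net moment / MCT1cm
Step 1 — net trimming moment = 3994 - 1119 = 2875 t·m
Step 2 — MCT1cm = 21788 * 171.8 / (100 * 177.5) = 210.8833 t·m/cm
Step 3 — trim = 2875 / 210.8833 ≈ 13.633 cm (5 s.f.)

13.633 cm


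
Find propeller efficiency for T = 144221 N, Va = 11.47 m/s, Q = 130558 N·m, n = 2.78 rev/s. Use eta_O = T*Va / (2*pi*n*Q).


Formula: eta = T * Va / (2 * pi * n * Q)
Step 1 — numerator = T * Va = 144221 * 11.47 = 1654214.87
Step 2 — 2 * pi * n = 2 * pi * 2.78 = 17.467255
Step 3 — denominator = 17.467255 * 130558 = 2280489.88
Step 4 — eta = 1654214.87 / 2280489.88 ≈ 0.72538 (5 s.f.)

0.72538


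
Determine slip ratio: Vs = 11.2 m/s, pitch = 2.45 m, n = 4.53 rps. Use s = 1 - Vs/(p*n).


Formula: s = 1 - Vs / (p * n)
Step 1 — p * n = 2.45 * 4.53 = 11.0985
Step 2 — Vs / (p*n) = 11.2 / 11.0985 = 1.009145 (6 d.p.)
Step 3 — s = 1 - 1.009145 = -0.009145

-0.009145


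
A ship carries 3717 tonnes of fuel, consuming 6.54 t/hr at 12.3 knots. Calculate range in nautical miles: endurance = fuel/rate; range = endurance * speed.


Formula: endurance = fuel / rate; range = endurance * speed
Step 1 — endurance = 3717 / 6.54 = 568.3486 hours
Step 2 — range = 568.3486 * 12.3 ≈ 6990.7 nautical miles (5 s.f.)

6990.7 NM


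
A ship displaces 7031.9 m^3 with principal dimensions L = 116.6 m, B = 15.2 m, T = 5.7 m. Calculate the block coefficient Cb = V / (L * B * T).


Formula: Cb = V / (L * B * T)
Step 1 — L * B * T = 116.6 * 15.2 * 5.7 = 10102.224 m^3
Step 2 — Cb = 7031.9 / 10102.224 ≈ 0.69607 (5 s.f.)

0.69607


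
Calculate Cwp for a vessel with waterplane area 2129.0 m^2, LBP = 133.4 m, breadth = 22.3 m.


Formula: Cwp = Aw / (L * B)
Step 1 — L * B = 133.4 * 22.3 = 2974.82 m^2
Step 2 — Cwp = 2129.0 / 2974.82 ≈ 0.71567 (5 s.f.)

0.71567


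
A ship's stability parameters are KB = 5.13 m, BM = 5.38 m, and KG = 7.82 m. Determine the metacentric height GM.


Formula: GM = KB + BM - KG
Step 1 — KM = KB + BM = 5.13 + 5.38 = 10.51 m
Step 2 — GM = KM - KG = 10.51 - 7.82 = 2.69 m

2.69 m


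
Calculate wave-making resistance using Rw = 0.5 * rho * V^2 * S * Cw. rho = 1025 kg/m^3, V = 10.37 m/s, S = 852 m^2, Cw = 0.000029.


Formula: Rw = 0.5 * rho * V^2 * S * Cw
Step 1 — V^2 = 10.37^2 = 107.5369
Step 2 — 0.5 * rho * V^2 = 0.5 * 1025 * 107.5369 = 55112.66125
Step 3 — Rw = 55112.66125 * 852 * 0.000029 ≈ 1361.7 N (5 s.f.)

1361.7 N


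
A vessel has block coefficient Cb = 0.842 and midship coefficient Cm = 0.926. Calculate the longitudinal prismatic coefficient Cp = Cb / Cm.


Formula: Cp = Cb / Cm
Substituting: Cp = 0.842 / 0.926
Result: Cp ≈ 0.90929 (5 s.f.)

0.90929


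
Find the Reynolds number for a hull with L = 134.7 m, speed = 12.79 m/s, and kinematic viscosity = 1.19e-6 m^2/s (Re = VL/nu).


Formula: Re = V * L / nu
Step 1 — V * L = 12.79 * 134.7 = 1722.813 m^2/s
Step 2 — Re = 1722.813 / 1.19e-6 = 1.45e+09

1.45e+09


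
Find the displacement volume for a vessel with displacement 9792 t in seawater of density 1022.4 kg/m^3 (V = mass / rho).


Formula: V = mass / rho
Step 1 — convert tonnes to kg: 9792 t * 1000 = 9792000 kg
Step 2 — V = 9792000 / 1022.4 ≈ 9577.5 m^3 (5 s.f.)

9577.5 m^3


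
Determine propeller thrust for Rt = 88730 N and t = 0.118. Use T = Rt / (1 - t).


Formula: T = Rt / (1 - t)
Step 1 — (1 - t) = 1 - 0.118 = 0.882
Step 2 — T = 88730 / 0.882 ≈ 100600 N (5 s.f.)

100600 N


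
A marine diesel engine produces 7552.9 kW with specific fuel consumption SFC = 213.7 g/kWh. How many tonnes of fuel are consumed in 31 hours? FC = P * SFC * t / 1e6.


Formula: FC (tonnes) = P * SFC * t / 1,000,000
Step 1 — P * SFC * t = 7552.9 * 213.7 * 31 = 50035696.63 g
Step 2 — FC (tonnes) = 50035696.63 / 1,000,000 ≈ 50.036 tonnes (5 s.f.)

50.036 tonnes


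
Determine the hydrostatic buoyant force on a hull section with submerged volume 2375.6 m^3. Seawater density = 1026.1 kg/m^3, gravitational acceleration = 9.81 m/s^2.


Formula: Fb = rho * g * V
Substituting: Fb = 1026.1 * 9.81 * 2375.6
Intermediate: 1026.1 * 9.81 = 10066.041
Result: Fb = 10066.041 * 2375.6 ≈ 23913000 N (5 s.f.)

23913000 N


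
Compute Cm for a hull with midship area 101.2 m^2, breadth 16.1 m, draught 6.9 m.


Formula: Cm = Am / (B * T)
Step 1 — B * T = 16.1 * 6.9 = 111.09 m^2
Step 2 — Cm = 101.2 / 111.09 ≈ 0.91097 (5 s.f.)

0.91097


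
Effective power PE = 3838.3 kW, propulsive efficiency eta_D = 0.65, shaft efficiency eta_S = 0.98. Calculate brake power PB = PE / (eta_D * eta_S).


Formula: PB = PE / (eta_D * eta_S)
Step 1 — combined efficiency = eta_D * eta_S = 0.65 * 0.98 = 0.637
Step 2 — PB = 3838.3 / 0.637 ≈ 6025.6 kW (5 s.f.)

6025.6 kW


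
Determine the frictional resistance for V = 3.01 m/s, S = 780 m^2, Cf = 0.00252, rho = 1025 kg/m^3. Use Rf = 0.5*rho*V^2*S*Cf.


Formula: Rf = 0.5 * rho * V^2 * S * Cf
Step 1 — V^2 = 3.01^2 = 9.0601
Step 2 — 0.5 * rho * V^2 = 0.5 * 1025 * 9.0601 = 4643.30125
Step 3 — Rf = 4643.30125 * 780 * 0.00252 ≈ 9126.9 N (5 s.f.)

9126.9 N


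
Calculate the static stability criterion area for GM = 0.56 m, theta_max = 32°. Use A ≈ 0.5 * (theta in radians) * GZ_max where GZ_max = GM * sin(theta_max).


Formula: GZ_max = GM * sin(theta); Area = 0.5 * theta_rad * GZ_max
Step 1 — GZ_max = 0.56 * sin(32°) = 0.56 * 0.529919 = 0.296755 m
Step 2 — theta_rad = 32 * pi/180 = 0.558505 rad
Step 3 — Area = 0.5 * 0.558505 * 0.296755 ≈ 0.082870 m·rad (5 s.f.)

0.082870 m·rad


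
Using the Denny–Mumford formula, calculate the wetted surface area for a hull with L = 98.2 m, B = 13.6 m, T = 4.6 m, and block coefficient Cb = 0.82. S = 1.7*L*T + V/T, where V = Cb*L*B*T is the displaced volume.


Formula: S = 1.7*L*T + V/T with V = Cb*L*B*T, i.e. S = L * (1.7*T + Cb*B)
Step 1 — 1.7*T = 1.7 * 4.6 = 7.82 m
Step 2 — Cb*B = 0.82 * 13.6 = 11.152 m
Step 3 — 1.7*T + Cb*B = 7.82 + 11.152 = 18.972 m
Step 4 — S = 98.2 * 18.972 ≈ 1863.1 m^2 (5 s.f.)

1863.1 m^2


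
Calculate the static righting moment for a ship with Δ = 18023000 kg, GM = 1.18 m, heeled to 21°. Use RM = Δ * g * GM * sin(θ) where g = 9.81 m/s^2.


Formula: GZ = GM * sin(theta); RM = disp * g * GZ
Step 1 — GZ = 1.18 * sin(21°) = 1.18 * 0.358368 = 0.422874 m
Step 2 — RM = 18023000 * 9.81 * 0.422874 ≈ 74767000 N·m (5 s.f.)

74767000 N·m


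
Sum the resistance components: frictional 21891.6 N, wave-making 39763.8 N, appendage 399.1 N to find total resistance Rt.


Formula: Rt = Rf + Rw + Ra
Substituting: Rt = 21891.6 + 39763.8 + 399.1
Result: Rt = 62054.5 N

62054.5 N


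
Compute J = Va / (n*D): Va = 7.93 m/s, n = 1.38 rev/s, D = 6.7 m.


Formula: J = Va / (n * D)
Step 1 — n * D = 1.38 * 6.7 = 9.246
Step 2 — J = 7.93 / 9.246 ≈ 0.85767 (5 s.f.)

0.85767


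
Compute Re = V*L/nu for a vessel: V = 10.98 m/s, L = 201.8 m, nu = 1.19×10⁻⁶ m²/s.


Formula: Re = V * L / nu
Step 1 — V * L = 10.98 * 201.8 = 2215.764 m^2/s
Step 2 — Re = 2215.764 / 1.19e-6 = 1.86e+09

1.86e+09


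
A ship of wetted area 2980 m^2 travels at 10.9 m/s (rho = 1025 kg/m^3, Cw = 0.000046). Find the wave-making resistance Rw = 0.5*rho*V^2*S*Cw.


Formula: Rw = 0.5 * rho * V^2 * S * Cw
Step 1 — V^2 = 10.9^2 = 118.81
Step 2 — 0.5 * rho * V^2 = 0.5 * 1025 * 118.81 = 60890.125
Step 3 — Rw = 60890.125 * 2980 * 0.000046 ≈ 8346.8 N (5 s.f.)

8346.8 N


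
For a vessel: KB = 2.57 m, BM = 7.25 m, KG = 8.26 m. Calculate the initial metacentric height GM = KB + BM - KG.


Formula: GM = KB + BM - KG
Step 1 — KM = KB + BM = 2.57 + 7.25 = 9.82 m
Step 2 — GM = KM - KG = 9.82 - 8.26 = 1.56 m

1.56 m


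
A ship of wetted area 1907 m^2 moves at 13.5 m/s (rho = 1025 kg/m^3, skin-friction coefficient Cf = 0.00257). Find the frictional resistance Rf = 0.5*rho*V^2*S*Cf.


Formula: Rf = 0.5 * rho * V^2 * S * Cf
Step 1 — V^2 = 13.5^2 = 182.25
Step 2 — 0.5 * rho * V^2 = 0.5 * 1025 * 182.25 = 93403.125
Step 3 — Rf = 93403.125 * 1907 * 0.00257 ≈ 457770 N (5 s.f.)

457770 N


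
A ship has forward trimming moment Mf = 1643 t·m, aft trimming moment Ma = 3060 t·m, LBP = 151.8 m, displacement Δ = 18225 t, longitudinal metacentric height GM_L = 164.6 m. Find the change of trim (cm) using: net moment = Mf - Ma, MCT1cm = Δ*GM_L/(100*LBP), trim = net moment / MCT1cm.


Formula: net trimming moment = Mf - Ma; MCT1cm = Δ*GM_L/(100*LBP); trim = net moment / MCT1cm
Step 1 — net trimming moment = 1643 - 3060 = -1417 t·m
Step 2 — MCT1cm = 18225 * 164.6 / (100 * 151.8) = 197.6176 t·m/cm
Step 3 — trim = -1417 / 197.6176 ≈ -7.1704 cm (5 s.f.)

-7.1704 cm


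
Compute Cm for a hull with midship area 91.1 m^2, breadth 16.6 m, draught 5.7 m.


Formula: Cm = Am / (B * T)
Step 1 — B * T = 16.6 * 5.7 = 94.62 m^2
Step 2 — Cm = 91.1 / 94.62 ≈ 0.96280 (5 s.f.)

0.96280


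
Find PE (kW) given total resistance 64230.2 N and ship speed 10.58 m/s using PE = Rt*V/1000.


Formula: PE = Rt * V / 1000 (kW)
Step 1 — PE (W) = 64230.2 * 10.58 = 679555.516 W
Step 2 — PE (kW) = 679555.516 / 1000 ≈ 679.56 kW (5 s.f.)

679.56 kW


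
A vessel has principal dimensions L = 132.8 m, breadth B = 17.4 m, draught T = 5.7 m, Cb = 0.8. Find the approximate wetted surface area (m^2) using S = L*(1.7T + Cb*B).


Formula: S = 1.7*L*T + V/T with V = Cb*L*B*T, i.e. S = L * (1.7*T + Cb*B)
Step 1 — 1.7*T = 1.7 * 5.7 = 9.69 m
Step 2 — Cb*B = 0.8 * 17.4 = 13.92 m
Step 3 — 1.7*T + Cb*B = 9.69 + 13.92 = 23.61 m
Step 4 — S = 132.8 * 23.61 ≈ 3135.4 m^2 (5 s.f.)

3135.4 m^2


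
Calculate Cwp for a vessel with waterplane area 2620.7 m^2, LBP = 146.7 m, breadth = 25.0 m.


Formula: Cwp = Aw / (L * B)
Step 1 — L * B = 146.7 * 25.0 = 3667.5 m^2
Step 2 — Cwp = 2620.7 / 3667.5 ≈ 0.71457 (5 s.f.)

0.71457


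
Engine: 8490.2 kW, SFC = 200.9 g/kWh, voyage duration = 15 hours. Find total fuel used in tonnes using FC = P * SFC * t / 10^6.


Formula: FC (tonnes) = P * SFC * t / 1,000,000
Step 1 — P * SFC * t = 8490.2 * 200.9 * 15 = 25585217.7 g
Step 2 — FC (tonnes) = 25585217.7 / 1,000,000 ≈ 25.585 tonnes (5 s.f.)

25.585 tonnes


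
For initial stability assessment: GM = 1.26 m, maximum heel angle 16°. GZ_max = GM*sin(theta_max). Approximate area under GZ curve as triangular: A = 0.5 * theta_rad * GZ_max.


Formula: GZ_max = GM * sin(theta); Area = 0.5 * theta_rad * GZ_max
Step 1 — GZ_max = 1.26 * sin(16°) = 1.26 * 0.275637 = 0.347303 m
Step 2 — theta_rad = 16 * pi/180 = 0.279253 rad
Step 3 — Area = 0.5 * 0.279253 * 0.347303 ≈ 0.048493 m·rad (5 s.f.)

0.048493 m·rad


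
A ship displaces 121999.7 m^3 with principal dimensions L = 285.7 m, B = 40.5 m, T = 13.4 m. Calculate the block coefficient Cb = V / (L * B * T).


Formula: Cb = V / (L * B * T)
Step 1 — L * B * T = 285.7 * 40.5 * 13.4 = 155049.39 m^3
Step 2 — Cb = 121999.7 / 155049.39 ≈ 0.78684 (5 s.f.)

0.78684


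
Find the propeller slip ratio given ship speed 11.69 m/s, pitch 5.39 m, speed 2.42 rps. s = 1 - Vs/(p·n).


Formula: s = 1 - Vs / (p * n)
Step 1 — p * n = 5.39 * 2.42 = 13.0438
Step 2 — Vs / (p*n) = 11.69 / 13.0438 = 0.896211 (6 d.p.)
Step 3 — s = 1 - 0.896211 = 0.103789

0.103789


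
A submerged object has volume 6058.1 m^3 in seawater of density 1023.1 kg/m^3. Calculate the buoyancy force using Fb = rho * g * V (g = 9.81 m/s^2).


Formula: Fb = rho * g * V
Substituting: Fb = 1023.1 * 9.81 * 6058.1
Intermediate: 1023.1 * 9.81 = 10036.611
Result: Fb = 10036.611 * 6058.1 ≈ 60803000 N (5 s.f.)

60803000 N


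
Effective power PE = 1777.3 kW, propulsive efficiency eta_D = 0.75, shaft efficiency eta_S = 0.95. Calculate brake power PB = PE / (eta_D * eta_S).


Formula: PB = PE / (eta_D * eta_S)
Step 1 — combined efficiency = eta_D * eta_S = 0.75 * 0.95 = 0.7125
Step 2 — PB = 1777.3 / 0.7125 ≈ 2494.5 kW (5 s.f.)

2494.5 kW


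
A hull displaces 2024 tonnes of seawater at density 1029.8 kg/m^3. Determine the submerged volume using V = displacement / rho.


Formula: V = mass / rho
Step 1 — convert tonnes to kg: 2024 t * 1000 = 2024000 kg
Step 2 — V = 2024000 / 1029.8 ≈ 1965.4 m^3 (5 s.f.)

1965.4 m^3


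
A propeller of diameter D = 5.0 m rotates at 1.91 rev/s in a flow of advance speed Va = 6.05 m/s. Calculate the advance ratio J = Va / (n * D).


Formula: J = Va / (n * D)
Step 1 — n * D = 1.91 * 5.0 = 9.55
Step 2 — J = 6.05 / 9.55 ≈ 0.63351 (5 s.f.)

0.63351


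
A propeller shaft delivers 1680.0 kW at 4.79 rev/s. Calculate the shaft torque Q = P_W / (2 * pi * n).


Formula: Q = P_W / (2 * pi * n)
Step 1 — P_W = 1680.0 kW * 1000 = 1680000.0 W
Step 2 — 2 * pi * n = 2 * pi * 4.79 = 30.096458
Step 3 — Q = 1680000.0 / 30.096458 ≈ 55821 N·m (5 s.f.)

55821 N·m


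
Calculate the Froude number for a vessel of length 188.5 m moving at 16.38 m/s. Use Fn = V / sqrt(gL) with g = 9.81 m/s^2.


Formula: Fn = V / sqrt(g * L)
Step 1 — g * L = 9.81 * 188.5 = 1849.185
Step 2 — sqrt(g * L) = sqrt(1849.185) = 43.002151
Step 3 — Fn = 16.38 / 43.002151 ≈ 0.38091 (5 s.f.)

0.38091


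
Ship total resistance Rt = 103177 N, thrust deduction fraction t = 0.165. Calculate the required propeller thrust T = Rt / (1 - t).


Formula: T = Rt / (1 - t)
Step 1 — (1 - t) = 1 - 0.165 = 0.835
Step 2 — T = 103177 / 0.835 ≈ 123570 N (5 s.f.)

123570 N


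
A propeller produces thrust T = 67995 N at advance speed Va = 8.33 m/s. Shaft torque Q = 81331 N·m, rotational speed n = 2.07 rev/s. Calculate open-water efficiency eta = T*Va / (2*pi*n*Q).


Formula: eta = T * Va / (2 * pi * n * Q)
Step 1 — numerator = T * Va = 67995 * 8.33 = 566398.35
Step 2 — 2 * pi * n = 2 * pi * 2.07 = 13.006194
Step 3 — denominator = 13.006194 * 81331 = 1057806.76
Step 4 — eta = 566398.35 / 1057806.76 ≈ 0.53545 (5 s.f.)

0.53545


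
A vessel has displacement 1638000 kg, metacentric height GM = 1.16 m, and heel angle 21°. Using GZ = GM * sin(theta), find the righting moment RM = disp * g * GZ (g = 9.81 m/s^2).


Formula: GZ = GM * sin(theta); RM = disp * g * GZ
Step 1 — GZ = 1.16 * sin(21°) = 1.16 * 0.358368 = 0.415707 m
Step 2 — RM = 1638000 * 9.81 * 0.415707 ≈ 6679900 N·m (5 s.f.)

6679900 N·m


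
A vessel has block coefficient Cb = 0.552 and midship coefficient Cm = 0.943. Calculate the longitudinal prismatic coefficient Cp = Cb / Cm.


Formula: Cp = Cb / Cm
Substituting: Cp = 0.552 / 0.943
Result: Cp ≈ 0.58537 (5 s.f.)

0.58537


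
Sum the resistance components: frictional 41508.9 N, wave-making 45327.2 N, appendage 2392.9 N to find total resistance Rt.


Formula: Rt = Rf + Rw + Ra
Substituting: Rt = 41508.9 + 45327.2 + 2392.9
Result: Rt = 89229.0 N

89229.0 N


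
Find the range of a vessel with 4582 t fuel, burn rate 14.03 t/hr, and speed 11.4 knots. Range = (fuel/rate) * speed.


Formula: endurance = fuel / rate; range = endurance * speed
Step 1 — endurance = 4582 / 14.03 = 326.5859 hours
Step 2 — range = 326.5859 * 11.4 ≈ 3723.1 nautical miles (5 s.f.)

3723.1 NM


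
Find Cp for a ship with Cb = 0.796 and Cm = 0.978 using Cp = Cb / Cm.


Formula: Cp = Cb / Cm
Substituting: Cp = 0.796 / 0.978
Result: Cp ≈ 0.81391 (5 s.f.)

0.81391


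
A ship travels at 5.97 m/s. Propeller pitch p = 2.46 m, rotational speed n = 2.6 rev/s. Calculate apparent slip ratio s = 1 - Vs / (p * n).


Formula: s = 1 - Vs / (p * n)
Step 1 — p * n = 2.46 * 2.6 = 6.396
Step 2 — Vs / (p*n) = 5.97 / 6.396 = 0.933396 (6 d.p.)
Step 3 — s = 1 - 0.933396 = 0.066604

0.066604


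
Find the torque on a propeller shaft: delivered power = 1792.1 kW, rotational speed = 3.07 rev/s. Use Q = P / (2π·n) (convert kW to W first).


Formula: Q = P_W / (2 * pi * n)
Step 1 — P_W = 1792.1 kW * 1000 = 1792100.0 W
Step 2 — 2 * pi * n = 2 * pi * 3.07 = 19.289379
Step 3 — Q = 1792100.0 / 19.289379 ≈ 92906 N·m (5 s.f.)

92906 N·m


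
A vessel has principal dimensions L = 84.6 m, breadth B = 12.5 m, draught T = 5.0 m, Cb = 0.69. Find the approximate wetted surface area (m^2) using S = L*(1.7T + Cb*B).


Formula: S = 1.7*L*T + V/T with V = Cb*L*B*T, i.e. S = L * (1.7*T + Cb*B)
Step 1 — 1.7*T = 1.7 * 5.0 = 8.5 m
Step 2 — Cb*B = 0.69 * 12.5 = 8.625 m
Step 3 — 1.7*T + Cb*B = 8.5 + 8.625 = 17.125 m
Step 4 — S = 84.6 * 17.125 ≈ 1448.8 m^2 (5 s.f.)

1448.8 m^2


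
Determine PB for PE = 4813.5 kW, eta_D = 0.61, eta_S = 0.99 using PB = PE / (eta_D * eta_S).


Formula: PB = PE / (eta_D * eta_S)
Step 1 — combined efficiency = eta_D * eta_S = 0.61 * 0.99 = 0.6039
Step 2 — PB = 4813.5 / 0.6039 ≈ 7970.7 kW (5 s.f.)

7970.7 kW


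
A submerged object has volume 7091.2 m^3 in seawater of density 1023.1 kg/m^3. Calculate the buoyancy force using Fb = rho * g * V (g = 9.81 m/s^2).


Formula: Fb = rho * g * V
Substituting: Fb = 1023.1 * 9.81 * 7091.2
Intermediate: 1023.1 * 9.81 = 10036.611
Result: Fb = 10036.611 * 7091.2 ≈ 71172000 N (5 s.f.)

71172000 N


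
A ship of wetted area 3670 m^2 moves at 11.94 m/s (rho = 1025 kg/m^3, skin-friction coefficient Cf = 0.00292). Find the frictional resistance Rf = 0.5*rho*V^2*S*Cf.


Formula: Rf = 0.5 * rho * V^2 * S * Cf
Step 1 — V^2 = 11.94^2 = 142.5636
Step 2 — 0.5 * rho * V^2 = 0.5 * 1025 * 142.5636 = 73063.845
Step 3 — Rf = 73063.845 * 3670 * 0.00292 ≈ 782980 N (5 s.f.)

782980 N


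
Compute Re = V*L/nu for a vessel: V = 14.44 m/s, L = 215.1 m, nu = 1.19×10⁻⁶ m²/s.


Formula: Re = V * L / nu
Step 1 — V * L = 14.44 * 215.1 = 3106.044 m^2/s
Step 2 — Re = 3106.044 / 1.19e-6 = 2.61e+09

2.61e+09


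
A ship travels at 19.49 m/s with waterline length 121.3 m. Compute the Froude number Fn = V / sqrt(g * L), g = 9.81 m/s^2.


Formula: Fn = V / sqrt(g * L)
Step 1 — g * L = 9.81 * 121.3 = 1189.953
Step 2 — sqrt(g * L) = sqrt(1189.953) = 34.495695
Step 3 — Fn = 19.49 / 34.495695 ≈ 0.56500 (5 s.f.)

0.56500


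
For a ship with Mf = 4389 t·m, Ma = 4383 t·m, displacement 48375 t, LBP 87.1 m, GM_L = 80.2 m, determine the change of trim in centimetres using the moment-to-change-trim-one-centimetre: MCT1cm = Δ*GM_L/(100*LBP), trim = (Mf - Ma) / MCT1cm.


Formula: net trimming moment = Mf - Ma; MCT1cm = Δ*GM_L/(100*LBP); trim = net moment / MCT1cm
Step 1 — net trimming moment = 4389 - 4383 = 6 t·m
Step 2 — MCT1cm = 48375 * 80.2 / (100 * 87.1) = 445.4277 t·m/cm
Step 3 — trim = 6 / 445.4277 ≈ 0.013470 cm (5 s.f.)

0.013470 cm


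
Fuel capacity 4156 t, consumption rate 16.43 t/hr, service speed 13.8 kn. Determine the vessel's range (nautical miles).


Formula: endurance = fuel / rate; range = endurance * speed
Step 1 — endurance = 4156 / 16.43 = 252.9519 hours
Step 2 — range = 252.9519 * 13.8 ≈ 3490.7 nautical miles (5 s.f.)

3490.7 NM


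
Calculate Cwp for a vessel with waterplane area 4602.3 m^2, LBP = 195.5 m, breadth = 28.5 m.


Formula: Cwp = Aw / (L * B)
Step 1 — L * B = 195.5 * 28.5 = 5571.75 m^2
Step 2 — Cwp = 4602.3 / 5571.75 ≈ 0.82601 (5 s.f.)

0.82601


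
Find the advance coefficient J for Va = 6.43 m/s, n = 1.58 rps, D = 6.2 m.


Formula: J = Va / (n * D)
Step 1 — n * D = 1.58 * 6.2 = 9.796
Step 2 — J = 6.43 / 9.796 ≈ 0.65639 (5 s.f.)

0.65639


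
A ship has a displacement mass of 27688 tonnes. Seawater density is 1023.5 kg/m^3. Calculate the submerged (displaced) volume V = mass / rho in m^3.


Formula: V = mass / rho
Step 1 — convert tonnes to kg: 27688 t * 1000 = 27688000 kg
Step 2 — V = 27688000 / 1023.5 ≈ 27052 m^3 (5 s.f.)

27052 m^3


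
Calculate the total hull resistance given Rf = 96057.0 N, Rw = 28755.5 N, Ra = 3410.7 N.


Formula: Rt = Rf + Rw + Ra
Substituting: Rt = 96057.0 + 28755.5 + 3410.7
Result: Rt = 128223.2 N

128223.2 N


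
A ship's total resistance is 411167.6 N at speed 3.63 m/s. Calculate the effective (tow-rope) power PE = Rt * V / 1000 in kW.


Formula: PE = Rt * V / 1000 (kW)
Step 1 — PE (W) = 411167.6 * 3.63 = 1492538.388 W
Step 2 — PE (kW) = 1492538.388 / 1000 ≈ 1492.5 kW (5 s.f.)

1492.5 kW


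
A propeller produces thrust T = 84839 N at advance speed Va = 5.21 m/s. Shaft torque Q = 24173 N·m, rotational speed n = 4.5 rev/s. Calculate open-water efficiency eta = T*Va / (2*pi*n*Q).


Formula: eta = T * Va / (2 * pi * n * Q)
Step 1 — numerator = T * Va = 84839 * 5.21 = 442011.19
Step 2 — 2 * pi * n = 2 * pi * 4.5 = 28.274334
Step 3 — denominator = 28.274334 * 24173 = 683475.48
Step 4 — eta = 442011.19 / 683475.48 ≈ 0.64671 (5 s.f.)

0.64671


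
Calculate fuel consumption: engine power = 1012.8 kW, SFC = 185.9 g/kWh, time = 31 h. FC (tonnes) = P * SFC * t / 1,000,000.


Formula: FC (tonnes) = P * SFC * t / 1,000,000
Step 1 — P * SFC * t = 1012.8 * 185.9 * 31 = 5836665.12 g
Step 2 — FC (tonnes) = 5836665.12 / 1,000,000 ≈ 5.8367 tonnes (5 s.f.)

5.8367 tonnes


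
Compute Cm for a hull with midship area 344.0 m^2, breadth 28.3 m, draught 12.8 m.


Formula: Cm = Am / (B * T)
Step 1 — B * T = 28.3 * 12.8 = 362.24 m^2
Step 2 — Cm = 344.0 / 362.24 ≈ 0.94965 (5 s.f.)

0.94965


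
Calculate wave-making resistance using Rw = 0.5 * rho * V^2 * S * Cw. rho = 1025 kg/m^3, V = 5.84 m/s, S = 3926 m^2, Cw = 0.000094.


Formula: Rw = 0.5 * rho * V^2 * S * Cw
Step 1 — V^2 = 5.84^2 = 34.1056
Step 2 — 0.5 * rho * V^2 = 0.5 * 1025 * 34.1056 = 17479.12
Step 3 — Rw = 17479.12 * 3926 * 0.000094 ≈ 6450.6 N (5 s.f.)

6450.6 N


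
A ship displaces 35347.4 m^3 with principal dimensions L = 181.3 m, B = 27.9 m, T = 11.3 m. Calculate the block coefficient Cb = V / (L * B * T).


Formula: Cb = V / (L * B * T)
Step 1 — L * B * T = 181.3 * 27.9 * 11.3 = 57158.451 m^3
Step 2 — Cb = 35347.4 / 57158.451 ≈ 0.61841 (5 s.f.)

0.61841


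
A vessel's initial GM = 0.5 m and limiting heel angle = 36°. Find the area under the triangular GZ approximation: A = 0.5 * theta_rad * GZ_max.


Formula: GZ_max = GM * sin(theta); Area = 0.5 * theta_rad * GZ_max
Step 1 — GZ_max = 0.5 * sin(36°) = 0.5 * 0.587785 = 0.293893 m
Step 2 — theta_rad = 36 * pi/180 = 0.628319 rad
Step 3 — Area = 0.5 * 0.628319 * 0.293893 ≈ 0.092329 m·rad (5 s.f.)

0.092329 m·rad


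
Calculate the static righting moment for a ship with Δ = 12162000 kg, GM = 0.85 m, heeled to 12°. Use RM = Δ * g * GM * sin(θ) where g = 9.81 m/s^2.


Formula: GZ = GM * sin(theta); RM = disp * g * GZ
Step 1 — GZ = 0.85 * sin(12°) = 0.85 * 0.207912 = 0.176725 m
Step 2 — RM = 12162000 * 9.81 * 0.176725 ≈ 21085000 N·m (5 s.f.)

21085000 N·m


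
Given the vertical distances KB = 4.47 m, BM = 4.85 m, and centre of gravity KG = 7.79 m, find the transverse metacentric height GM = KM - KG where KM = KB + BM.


Formula: GM = KB + BM - KG
Step 1 — KM = KB + BM = 4.47 + 4.85 = 9.32 m
Step 2 — GM = KM - KG = 9.32 - 7.79 = 1.53 m

1.53 m


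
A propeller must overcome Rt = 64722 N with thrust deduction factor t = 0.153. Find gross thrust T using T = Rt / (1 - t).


Formula: T = Rt / (1 - t)
Step 1 — (1 - t) = 1 - 0.153 = 0.847
Step 2 — T = 64722 / 0.847 ≈ 76413 N (5 s.f.)

76413 N


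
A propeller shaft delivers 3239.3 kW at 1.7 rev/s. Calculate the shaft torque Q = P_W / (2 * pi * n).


Formula: Q = P_W / (2 * pi * n)
Step 1 — P_W = 3239.3 kW * 1000 = 3239300.0 W
Step 2 — 2 * pi * n = 2 * pi * 1.7 = 10.681415
Step 3 — Q = 3239300.0 / 10.681415 ≈ 303270 N·m (5 s.f.)

303270 N·m


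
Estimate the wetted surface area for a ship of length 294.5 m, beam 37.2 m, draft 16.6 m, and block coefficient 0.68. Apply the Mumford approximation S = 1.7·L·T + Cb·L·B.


Formula: S = 1.7*L*T + V/T with V = Cb*L*B*T, i.e. S = L * (1.7*T + Cb*B)
Step 1 — 1.7*T = 1.7 * 16.6 = 28.22 m
Step 2 — Cb*B = 0.68 * 37.2 = 25.296 m
Step 3 — 1.7*T + Cb*B = 28.22 + 25.296 = 53.516 m
Step 4 — S = 294.5 * 53.516 ≈ 15760 m^2 (5 s.f.)

15760 m^2


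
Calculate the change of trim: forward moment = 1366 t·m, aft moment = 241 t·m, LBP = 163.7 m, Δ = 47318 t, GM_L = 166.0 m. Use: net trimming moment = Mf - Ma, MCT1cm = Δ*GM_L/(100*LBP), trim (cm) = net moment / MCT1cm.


Formula: net trimming moment = Mf - Ma; MCT1cm = Δ*GM_L/(100*LBP); trim = net moment / MCT1cm
Step 1 — net trimming moment = 1366 - 241 = 1125 t·m
Step 2 — MCT1cm = 47318 * 166.0 / (100 * 163.7) = 479.8282 t·m/cm
Step 3 — trim = 1125 / 479.8282 ≈ 2.3446 cm (5 s.f.)

2.3446 cm


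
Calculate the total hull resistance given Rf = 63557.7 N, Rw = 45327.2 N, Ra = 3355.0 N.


Formula: Rt = Rf + Rw + Ra
Substituting: Rt = 63557.7 + 45327.2 + 3355.0
Result: Rt = 112239.9 N

112239.9 N


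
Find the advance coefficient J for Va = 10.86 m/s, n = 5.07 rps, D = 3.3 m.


Formula: J = Va / (n * D)
Step 1 — n * D = 5.07 * 3.3 = 16.731
Step 2 — J = 10.86 / 16.731 ≈ 0.64909 (5 s.f.)

0.64909


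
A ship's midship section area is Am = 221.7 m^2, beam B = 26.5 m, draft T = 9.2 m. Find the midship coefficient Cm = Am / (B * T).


Formula: Cm = Am / (B * T)
Step 1 — B * T = 26.5 * 9.2 = 243.8 m^2
Step 2 — Cm = 221.7 / 243.8 ≈ 0.90935 (5 s.f.)

0.90935


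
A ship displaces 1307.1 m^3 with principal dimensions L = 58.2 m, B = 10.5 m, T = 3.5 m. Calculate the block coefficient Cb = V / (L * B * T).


Formula: Cb = V / (L * B * T)
Step 1 — L * B * T = 58.2 * 10.5 * 3.5 = 2138.85 m^3
Step 2 — Cb = 1307.1 / 2138.85 ≈ 0.61112 (5 s.f.)

0.61112


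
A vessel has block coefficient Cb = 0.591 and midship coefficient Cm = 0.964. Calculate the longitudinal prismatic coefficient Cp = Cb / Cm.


Formula: Cp = Cb / Cm
Substituting: Cp = 0.591 / 0.964
Result: Cp ≈ 0.61307 (5 s.f.)

0.61307


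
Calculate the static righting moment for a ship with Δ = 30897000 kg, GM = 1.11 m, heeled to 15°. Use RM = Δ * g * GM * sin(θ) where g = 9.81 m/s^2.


Formula: GZ = GM * sin(theta); RM = disp * g * GZ
Step 1 — GZ = 1.11 * sin(15°) = 1.11 * 0.258819 = 0.287289 m
Step 2 — RM = 30897000 * 9.81 * 0.287289 ≈ 87077000 N·m (5 s.f.)

87077000 N·m


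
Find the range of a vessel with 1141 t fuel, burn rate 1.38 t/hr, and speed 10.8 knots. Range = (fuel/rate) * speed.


Formula: endurance = fuel / rate; range = endurance * speed
Step 1 — endurance = 1141 / 1.38 = 826.8116 hours
Step 2 — range = 826.8116 * 10.8 ≈ 8929.6 nautical miles (5 s.f.)

8929.6 NM


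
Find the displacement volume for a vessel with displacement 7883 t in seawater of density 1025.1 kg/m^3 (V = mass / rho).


Formula: V = mass / rho
Step 1 — convert tonnes to kg: 7883 t * 1000 = 7883000 kg
Step 2 — V = 7883000 / 1025.1 ≈ 7690.0 m^3 (5 s.f.)

7690.0 m^3


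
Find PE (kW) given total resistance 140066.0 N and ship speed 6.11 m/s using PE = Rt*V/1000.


Formula: PE = Rt * V / 1000 (kW)
Step 1 — PE (W) = 140066.0 * 6.11 = 855803.26 W
Step 2 — PE (kW) = 855803.26 / 1000 ≈ 855.80 kW (5 s.f.)

855.80 kW


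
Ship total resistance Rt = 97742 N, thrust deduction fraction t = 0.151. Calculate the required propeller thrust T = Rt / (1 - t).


Formula: T = Rt / (1 - t)
Step 1 — (1 - t) = 1 - 0.151 = 0.849
Step 2 — T = 97742 / 0.849 ≈ 115130 N (5 s.f.)

115130 N


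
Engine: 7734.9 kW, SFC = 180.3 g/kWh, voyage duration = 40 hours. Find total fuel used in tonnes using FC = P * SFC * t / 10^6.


Formula: FC (tonnes) = P * SFC * t / 1,000,000
Step 1 — P * SFC * t = 7734.9 * 180.3 * 40 = 55784098.8 g
Step 2 — FC (tonnes) = 55784098.8 / 1,000,000 ≈ 55.784 tonnes (5 s.f.)

55.784 tonnes


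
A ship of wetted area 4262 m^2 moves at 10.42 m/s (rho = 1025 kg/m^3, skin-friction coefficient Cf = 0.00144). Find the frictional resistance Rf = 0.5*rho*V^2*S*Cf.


Formula: Rf = 0.5 * rho * V^2 * S * Cf
Step 1 — V^2 = 10.42^2 = 108.5764
Step 2 — 0.5 * rho * V^2 = 0.5 * 1025 * 108.5764 = 55645.405
Step 3 — Rf = 55645.405 * 4262 * 0.00144 ≈ 341510 N (5 s.f.)

341510 N


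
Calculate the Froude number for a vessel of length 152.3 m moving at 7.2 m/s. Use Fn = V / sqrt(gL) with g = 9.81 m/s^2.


Formula: Fn = V / sqrt(g * L)
Step 1 — g * L = 9.81 * 152.3 = 1494.063
Step 2 — sqrt(g * L) = sqrt(1494.063) = 38.653111
Step 3 — Fn = 7.2 / 38.653111 ≈ 0.18627 (5 s.f.)

0.18627


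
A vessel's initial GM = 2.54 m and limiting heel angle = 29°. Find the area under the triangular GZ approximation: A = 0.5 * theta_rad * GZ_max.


Formula: GZ_max = GM * sin(theta); Area = 0.5 * theta_rad * GZ_max
Step 1 — GZ_max = 2.54 * sin(29°) = 2.54 * 0.48481 = 1.231417 m
Step 2 — theta_rad = 29 * pi/180 = 0.506145 rad
Step 3 — Area = 0.5 * 0.506145 * 1.231417 ≈ 0.31164 m·rad (5 s.f.)

0.31164 m·rad


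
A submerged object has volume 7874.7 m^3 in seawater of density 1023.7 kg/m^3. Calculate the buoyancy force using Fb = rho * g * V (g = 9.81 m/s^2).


Formula: Fb = rho * g * V
Substituting: Fb = 1023.7 * 9.81 * 7874.7
Intermediate: 1023.7 * 9.81 = 10042.497
Result: Fb = 10042.497 * 7874.7 ≈ 79082000 N (5 s.f.)

79082000 N


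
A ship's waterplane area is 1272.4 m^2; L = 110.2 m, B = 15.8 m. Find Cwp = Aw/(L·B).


Formula: Cwp = Aw / (L * B)
Step 1 — L * B = 110.2 * 15.8 = 1741.16 m^2
Step 2 — Cwp = 1272.4 / 1741.16 ≈ 0.73078 (5 s.f.)

0.73078


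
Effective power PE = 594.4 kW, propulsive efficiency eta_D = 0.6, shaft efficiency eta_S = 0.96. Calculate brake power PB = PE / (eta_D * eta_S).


Formula: PB = PE / (eta_D * eta_S)
Step 1 — combined efficiency = eta_D * eta_S = 0.6 * 0.96 = 0.576
Step 2 — PB = 594.4 / 0.576 ≈ 1031.9 kW (5 s.f.)

1031.9 kW


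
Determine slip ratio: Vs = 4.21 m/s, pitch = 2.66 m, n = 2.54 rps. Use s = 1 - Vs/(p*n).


Formula: s = 1 - Vs / (p * n)
Step 1 — p * n = 2.66 * 2.54 = 6.7564
Step 2 — Vs / (p*n) = 4.21 / 6.7564 = 0.623113 (6 d.p.)
Step 3 — s = 1 - 0.623113 = 0.376887

0.376887


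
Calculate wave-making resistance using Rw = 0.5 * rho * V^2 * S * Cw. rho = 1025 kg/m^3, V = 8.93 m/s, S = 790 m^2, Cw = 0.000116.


Formula: Rw = 0.5 * rho * V^2 * S * Cw
Step 1 — V^2 = 8.93^2 = 79.7449
Step 2 — 0.5 * rho * V^2 = 0.5 * 1025 * 79.7449 = 40869.26125
Step 3 — Rw = 40869.26125 * 790 * 0.000116 ≈ 3745.3 N (5 s.f.)

3745.3 N


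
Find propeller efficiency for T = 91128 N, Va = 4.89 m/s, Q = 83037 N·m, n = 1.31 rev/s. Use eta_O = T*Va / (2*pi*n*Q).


Formula: eta = T * Va / (2 * pi * n * Q)
Step 1 — numerator = T * Va = 91128 * 4.89 = 445615.92
Step 2 — 2 * pi * n = 2 * pi * 1.31 = 8.230973
Step 3 — denominator = 8.230973 * 83037 = 683475.31
Step 4 — eta = 445615.92 / 683475.31 ≈ 0.65199 (5 s.f.)

0.65199


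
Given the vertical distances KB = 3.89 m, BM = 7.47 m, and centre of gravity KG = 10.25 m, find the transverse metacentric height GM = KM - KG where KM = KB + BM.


Formula: GM = KB + BM - KG
Step 1 — KM = KB + BM = 3.89 + 7.47 = 11.36 m
Step 2 — GM = KM - KG = 11.36 - 10.25 = 1.11 m

1.11 m


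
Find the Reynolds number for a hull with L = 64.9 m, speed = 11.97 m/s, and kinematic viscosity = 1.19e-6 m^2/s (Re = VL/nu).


Formula: Re = V * L / nu
Step 1 — V * L = 11.97 * 64.9 = 776.853 m^2/s
Step 2 — Re = 776.853 / 1.19e-6 = 6.53e+08

6.53e+08


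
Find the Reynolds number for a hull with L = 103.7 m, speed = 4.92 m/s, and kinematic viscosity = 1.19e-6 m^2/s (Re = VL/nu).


Formula: Re = V * L / nu
Step 1 — V * L = 4.92 * 103.7 = 510.204 m^2/s
Step 2 — Re = 510.204 / 1.19e-6 = 4.29e+08

4.29e+08


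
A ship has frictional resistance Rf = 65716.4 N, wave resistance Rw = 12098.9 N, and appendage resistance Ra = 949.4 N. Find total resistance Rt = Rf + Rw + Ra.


Formula: Rt = Rf + Rw + Ra
Substituting: Rt = 65716.4 + 12098.9 + 949.4
Result: Rt = 78764.7 N

78764.7 N


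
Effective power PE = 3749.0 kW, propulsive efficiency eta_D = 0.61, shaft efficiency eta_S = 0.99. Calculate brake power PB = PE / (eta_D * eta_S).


Formula: PB = PE / (eta_D * eta_S)
Step 1 — combined efficiency = eta_D * eta_S = 0.61 * 0.99 = 0.6039
Step 2 — PB = 3749.0 / 0.6039 ≈ 6208.0 kW (5 s.f.)

6208.0 kW


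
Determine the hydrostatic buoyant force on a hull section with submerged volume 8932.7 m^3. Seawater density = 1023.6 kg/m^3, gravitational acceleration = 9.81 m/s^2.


Formula: Fb = rho * g * V
Substituting: Fb = 1023.6 * 9.81 * 8932.7
Intermediate: 1023.6 * 9.81 = 10041.516
Result: Fb = 10041.516 * 8932.7 ≈ 89698000 N (5 s.f.)

89698000 N


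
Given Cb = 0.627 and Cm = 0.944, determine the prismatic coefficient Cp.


Formula: Cp = Cb / Cm
Substituting: Cp = 0.627 / 0.944
Result: Cp ≈ 0.66419 (5 s.f.)

0.66419


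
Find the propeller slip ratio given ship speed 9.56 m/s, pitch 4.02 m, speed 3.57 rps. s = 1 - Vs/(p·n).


Formula: s = 1 - Vs / (p * n)
Step 1 — p * n = 4.02 * 3.57 = 14.3514
Step 2 — Vs / (p*n) = 9.56 / 14.3514 = 0.666137 (6 d.p.)
Step 3 — s = 1 - 0.666137 = 0.333863

0.333863


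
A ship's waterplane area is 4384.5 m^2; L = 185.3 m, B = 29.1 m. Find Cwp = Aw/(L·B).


Formula: Cwp = Aw / (L * B)
Step 1 — L * B = 185.3 * 29.1 = 5392.23 m^2
Step 2 — Cwp = 4384.5 / 5392.23 ≈ 0.81311 (5 s.f.)

0.81311
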